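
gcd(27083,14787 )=53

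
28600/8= 3575 = 3575.00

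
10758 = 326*33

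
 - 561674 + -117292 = -678966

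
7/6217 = 7/6217 = 0.00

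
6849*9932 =68024268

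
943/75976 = 943/75976=0.01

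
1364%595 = 174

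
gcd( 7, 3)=1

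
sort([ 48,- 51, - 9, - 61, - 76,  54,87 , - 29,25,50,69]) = [ - 76, - 61, - 51, - 29, - 9, 25,48,50,54,  69 , 87]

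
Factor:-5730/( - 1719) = 10/3  =  2^1*3^ ( - 1)*5^1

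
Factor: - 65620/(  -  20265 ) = 68/21 = 2^2 * 3^( - 1 )*7^(-1)*17^1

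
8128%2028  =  16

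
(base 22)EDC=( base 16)1BA2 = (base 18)13F0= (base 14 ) 2814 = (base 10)7074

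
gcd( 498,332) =166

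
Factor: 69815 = 5^1*13963^1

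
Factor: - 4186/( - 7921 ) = 2^1 * 7^1*13^1* 23^1*89^( - 2)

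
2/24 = 1/12 = 0.08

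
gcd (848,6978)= 2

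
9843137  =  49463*199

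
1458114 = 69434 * 21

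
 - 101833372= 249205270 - 351038642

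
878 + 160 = 1038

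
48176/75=48176/75 = 642.35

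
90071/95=90071/95 = 948.12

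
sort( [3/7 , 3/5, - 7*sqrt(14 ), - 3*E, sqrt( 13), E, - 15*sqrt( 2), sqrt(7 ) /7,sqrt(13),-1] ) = [ - 7*sqrt( 14 ), - 15*sqrt( 2), - 3*E, - 1,  sqrt ( 7)/7, 3/7, 3/5 , E, sqrt(13),sqrt( 13)] 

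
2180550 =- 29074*( - 75 )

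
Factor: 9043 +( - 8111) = 2^2 * 233^1  =  932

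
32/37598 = 16/18799 = 0.00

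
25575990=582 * 43945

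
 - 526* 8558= - 4501508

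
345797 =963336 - 617539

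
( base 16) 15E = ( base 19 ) i8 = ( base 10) 350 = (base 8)536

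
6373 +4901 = 11274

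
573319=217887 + 355432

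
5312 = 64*83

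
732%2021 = 732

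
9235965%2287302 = 86757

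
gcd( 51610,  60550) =10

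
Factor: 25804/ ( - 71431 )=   - 2^2 * 61^( - 1)*1171^( - 1 )* 6451^1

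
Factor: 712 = 2^3*89^1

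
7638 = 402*19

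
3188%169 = 146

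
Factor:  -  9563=  -  73^1 * 131^1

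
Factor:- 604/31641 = - 2^2*3^( - 1 )*53^( - 1 )*151^1 * 199^( - 1)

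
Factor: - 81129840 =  - 2^4*3^1*5^1*11^1*79^1 * 389^1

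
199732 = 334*598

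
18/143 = 18/143 = 0.13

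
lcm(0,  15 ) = 0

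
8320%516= 64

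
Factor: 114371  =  114371^1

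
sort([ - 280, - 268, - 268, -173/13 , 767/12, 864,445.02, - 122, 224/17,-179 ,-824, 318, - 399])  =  [-824, - 399, - 280, - 268, - 268, - 179, - 122, - 173/13,224/17, 767/12, 318, 445.02, 864] 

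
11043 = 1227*9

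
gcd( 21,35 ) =7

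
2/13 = 2/13 = 0.15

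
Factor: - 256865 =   -  5^1*7^1 * 41^1 * 179^1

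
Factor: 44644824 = 2^3 * 3^3*7^1*29527^1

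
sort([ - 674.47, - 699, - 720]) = [ - 720, - 699, - 674.47] 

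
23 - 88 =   -  65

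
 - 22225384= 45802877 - 68028261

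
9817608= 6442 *1524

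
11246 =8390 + 2856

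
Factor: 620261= 620261^1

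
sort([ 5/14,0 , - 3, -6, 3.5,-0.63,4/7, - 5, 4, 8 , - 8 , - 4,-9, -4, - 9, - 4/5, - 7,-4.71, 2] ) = [-9, - 9,-8,-7, - 6 , - 5, - 4.71, - 4,  -  4,-3, - 4/5,- 0.63, 0, 5/14, 4/7, 2,3.5,  4, 8 ]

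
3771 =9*419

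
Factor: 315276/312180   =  611/605= 5^( - 1)* 11^( - 2)*  13^1*47^1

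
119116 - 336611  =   - 217495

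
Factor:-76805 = - 5^1*15361^1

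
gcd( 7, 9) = 1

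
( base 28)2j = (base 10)75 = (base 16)4B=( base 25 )30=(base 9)83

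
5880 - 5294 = 586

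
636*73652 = 46842672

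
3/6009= 1/2003 =0.00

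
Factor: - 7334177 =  - 37^1*198221^1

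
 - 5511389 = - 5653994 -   -  142605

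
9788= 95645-85857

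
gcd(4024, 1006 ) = 1006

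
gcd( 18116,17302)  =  2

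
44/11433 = 44/11433 = 0.00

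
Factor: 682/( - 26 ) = -11^1*13^(-1)*31^1 = -  341/13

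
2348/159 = 14+122/159 = 14.77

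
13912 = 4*3478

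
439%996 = 439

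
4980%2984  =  1996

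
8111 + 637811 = 645922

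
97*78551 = 7619447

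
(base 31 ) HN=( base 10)550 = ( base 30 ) ia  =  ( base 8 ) 1046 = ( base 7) 1414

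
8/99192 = 1/12399 = 0.00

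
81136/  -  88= -922 + 0/1 = -922.00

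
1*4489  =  4489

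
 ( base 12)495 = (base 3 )221112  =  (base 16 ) 2B1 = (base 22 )197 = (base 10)689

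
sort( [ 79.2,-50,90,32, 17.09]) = [  -  50, 17.09,32, 79.2 , 90] 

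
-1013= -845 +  - 168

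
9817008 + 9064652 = 18881660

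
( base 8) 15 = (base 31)d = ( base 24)d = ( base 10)13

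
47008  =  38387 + 8621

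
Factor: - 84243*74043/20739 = -2079201483/6913 = -3^2*19^1*31^(-1 )*223^( - 1)  *  433^1*28081^1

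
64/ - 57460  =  -1 + 14349/14365  =  - 0.00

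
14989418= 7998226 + 6991192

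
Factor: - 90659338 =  - 2^1*7^1 * 11^1*461^1 * 1277^1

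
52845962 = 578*91429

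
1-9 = -8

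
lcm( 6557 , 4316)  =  340964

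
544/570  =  272/285 = 0.95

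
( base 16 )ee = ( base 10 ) 238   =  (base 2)11101110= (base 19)CA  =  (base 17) e0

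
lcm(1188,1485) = 5940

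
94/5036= 47/2518 = 0.02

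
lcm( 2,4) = 4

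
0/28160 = 0 = 0.00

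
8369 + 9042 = 17411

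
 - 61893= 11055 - 72948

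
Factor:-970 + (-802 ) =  - 2^2 * 443^1=- 1772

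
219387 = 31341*7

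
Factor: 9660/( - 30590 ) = - 6/19 = -2^1*3^1*19^(-1) 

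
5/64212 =5/64212 = 0.00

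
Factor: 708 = 2^2*  3^1*59^1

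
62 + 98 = 160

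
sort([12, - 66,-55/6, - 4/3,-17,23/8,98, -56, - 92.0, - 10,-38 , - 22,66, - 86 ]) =[ - 92.0, - 86, -66,  -  56, - 38, - 22,  -  17, -10, -55/6, - 4/3, 23/8,12,66, 98]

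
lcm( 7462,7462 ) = 7462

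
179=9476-9297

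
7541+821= 8362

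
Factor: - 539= - 7^2* 11^1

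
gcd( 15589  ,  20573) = 7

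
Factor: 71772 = 2^2*3^1*5981^1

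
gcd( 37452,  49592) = 4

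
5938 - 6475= -537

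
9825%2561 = 2142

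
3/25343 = 3/25343=0.00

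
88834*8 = 710672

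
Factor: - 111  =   - 3^1*37^1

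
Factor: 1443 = 3^1*13^1*37^1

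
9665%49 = 12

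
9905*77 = 762685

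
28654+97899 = 126553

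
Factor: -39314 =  - 2^1*11^1*1787^1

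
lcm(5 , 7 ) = 35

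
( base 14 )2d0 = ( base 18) 1DG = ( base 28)KE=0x23E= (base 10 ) 574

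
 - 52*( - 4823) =250796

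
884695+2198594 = 3083289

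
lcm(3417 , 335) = 17085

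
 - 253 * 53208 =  -13461624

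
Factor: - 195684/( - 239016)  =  2^ (-1)*433^ ( - 1 ) * 709^1 = 709/866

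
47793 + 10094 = 57887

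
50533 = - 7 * ( - 7219) 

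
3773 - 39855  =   - 36082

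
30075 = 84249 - 54174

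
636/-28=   -  159/7 = -22.71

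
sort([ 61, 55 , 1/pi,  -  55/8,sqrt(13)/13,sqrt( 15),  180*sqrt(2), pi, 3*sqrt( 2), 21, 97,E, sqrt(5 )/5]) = [ - 55/8, sqrt(13)/13,1/pi,sqrt(5)/5, E, pi, sqrt(15), 3*sqrt( 2 ), 21, 55,61,97,180*sqrt (2 )]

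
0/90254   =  0 = 0.00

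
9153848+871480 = 10025328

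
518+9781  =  10299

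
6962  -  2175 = 4787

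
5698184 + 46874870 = 52573054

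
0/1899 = 0  =  0.00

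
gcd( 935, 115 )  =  5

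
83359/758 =83359/758 = 109.97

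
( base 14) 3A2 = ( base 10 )730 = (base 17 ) 28G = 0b1011011010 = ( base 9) 1001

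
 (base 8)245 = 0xA5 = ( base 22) 7b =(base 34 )4t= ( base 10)165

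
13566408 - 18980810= -5414402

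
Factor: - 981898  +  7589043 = 6607145 = 5^1*1321429^1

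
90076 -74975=15101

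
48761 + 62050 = 110811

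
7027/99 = 70 + 97/99= 70.98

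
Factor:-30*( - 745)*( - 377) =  - 2^1*3^1*5^2*13^1 * 29^1*149^1 = -8425950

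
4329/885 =1443/295 = 4.89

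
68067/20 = 68067/20 = 3403.35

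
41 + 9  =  50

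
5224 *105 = 548520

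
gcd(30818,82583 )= 1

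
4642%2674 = 1968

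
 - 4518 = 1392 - 5910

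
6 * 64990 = 389940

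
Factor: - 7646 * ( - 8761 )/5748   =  33493303/2874 = 2^(  -  1)*3^( - 1) * 479^( - 1) *3823^1 * 8761^1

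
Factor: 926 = 2^1*463^1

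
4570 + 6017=10587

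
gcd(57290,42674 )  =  2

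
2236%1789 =447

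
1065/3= 355 = 355.00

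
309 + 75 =384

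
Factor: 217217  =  7^2*11^1*13^1*31^1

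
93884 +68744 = 162628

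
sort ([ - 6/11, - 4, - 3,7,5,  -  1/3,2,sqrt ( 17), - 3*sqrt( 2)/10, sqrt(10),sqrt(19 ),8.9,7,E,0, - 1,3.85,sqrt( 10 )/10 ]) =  [-4,-3,  -  1 , - 6/11,-3*sqrt ( 2 )/10,-1/3,0, sqrt(10)/10, 2, E,sqrt ( 10), 3.85,sqrt( 17 ),sqrt( 19 ), 5 , 7, 7, 8.9 ]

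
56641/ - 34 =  - 56641/34 = -1665.91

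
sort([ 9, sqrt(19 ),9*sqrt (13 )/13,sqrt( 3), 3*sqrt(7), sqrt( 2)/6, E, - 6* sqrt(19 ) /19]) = [  -  6*sqrt( 19)/19,sqrt( 2 )/6,sqrt(3),9*sqrt( 13)/13, E, sqrt( 19),3 *sqrt( 7 ), 9 ]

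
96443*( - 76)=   -  7329668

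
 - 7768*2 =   -  15536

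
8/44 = 2/11= 0.18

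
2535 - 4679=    - 2144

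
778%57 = 37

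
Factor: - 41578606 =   -  2^1 * 53^1*392251^1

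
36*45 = 1620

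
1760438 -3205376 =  - 1444938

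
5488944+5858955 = 11347899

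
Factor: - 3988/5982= - 2^1*3^( - 1)=- 2/3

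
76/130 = 38/65=0.58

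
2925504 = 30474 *96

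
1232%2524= 1232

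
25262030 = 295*85634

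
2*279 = 558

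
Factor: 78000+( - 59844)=2^2*3^1 * 17^1*89^1 = 18156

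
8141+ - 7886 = 255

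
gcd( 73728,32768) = 8192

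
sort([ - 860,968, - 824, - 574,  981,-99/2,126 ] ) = [ - 860, - 824, -574,-99/2, 126,  968, 981]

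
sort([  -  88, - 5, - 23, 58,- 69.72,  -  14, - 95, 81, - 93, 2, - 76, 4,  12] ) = [ - 95 , - 93,  -  88,-76, - 69.72, - 23, - 14, - 5 , 2,4,  12,58,81 ] 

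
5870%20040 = 5870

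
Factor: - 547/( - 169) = 13^( - 2)*547^1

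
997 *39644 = 39525068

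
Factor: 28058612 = 2^2*7014653^1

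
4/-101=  - 1+97/101  =  - 0.04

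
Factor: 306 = 2^1 * 3^2*17^1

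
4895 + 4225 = 9120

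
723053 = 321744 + 401309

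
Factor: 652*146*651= 61969992 = 2^3* 3^1*7^1*31^1*73^1*  163^1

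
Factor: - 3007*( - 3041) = 9144287 = 31^1*97^1  *3041^1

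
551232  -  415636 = 135596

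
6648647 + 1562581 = 8211228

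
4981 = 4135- - 846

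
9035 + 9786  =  18821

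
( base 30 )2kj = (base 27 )38G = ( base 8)4563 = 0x973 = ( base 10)2419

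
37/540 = 37/540 = 0.07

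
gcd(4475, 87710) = 895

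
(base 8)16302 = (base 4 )1303002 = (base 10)7362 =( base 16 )1cc2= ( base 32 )762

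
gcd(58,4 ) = 2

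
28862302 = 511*56482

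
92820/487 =92820/487 = 190.60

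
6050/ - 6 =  -3025/3 = -1008.33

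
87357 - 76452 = 10905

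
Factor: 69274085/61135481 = 5^1*11^( - 1)*61^( - 1)*113^1*179^ ( - 1 )*509^( - 1 )*122609^1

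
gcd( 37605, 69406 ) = 1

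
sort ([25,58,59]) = [ 25,58, 59]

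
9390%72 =30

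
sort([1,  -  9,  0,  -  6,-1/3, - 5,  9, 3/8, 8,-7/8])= [  -  9,-6,-5, - 7/8, - 1/3,0,  3/8,1, 8, 9 ] 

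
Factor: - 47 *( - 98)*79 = 363874 = 2^1*7^2*47^1*79^1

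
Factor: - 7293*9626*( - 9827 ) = 689879161686 = 2^1*3^1*11^1*13^1*17^1*31^1*317^1*4813^1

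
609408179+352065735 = 961473914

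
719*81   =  58239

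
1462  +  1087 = 2549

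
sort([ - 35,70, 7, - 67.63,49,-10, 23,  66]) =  [-67.63, - 35 , - 10, 7,23,49,66,70 ]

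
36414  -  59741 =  - 23327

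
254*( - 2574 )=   -  653796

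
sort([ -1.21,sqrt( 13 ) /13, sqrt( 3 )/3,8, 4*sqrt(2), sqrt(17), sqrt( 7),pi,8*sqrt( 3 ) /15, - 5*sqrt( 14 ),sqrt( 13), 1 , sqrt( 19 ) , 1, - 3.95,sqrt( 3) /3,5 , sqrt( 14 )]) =[ - 5*sqrt( 14 ), - 3.95,-1.21,sqrt(13 )/13, sqrt( 3 )/3, sqrt(3 ) /3,  8 * sqrt( 3)/15, 1,  1, sqrt( 7),  pi, sqrt (13 ), sqrt(14 ), sqrt (17), sqrt( 19),5,4* sqrt(2), 8 ] 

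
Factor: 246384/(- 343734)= - 696/971  =  - 2^3* 3^1*29^1*971^(  -  1)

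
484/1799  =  484/1799 = 0.27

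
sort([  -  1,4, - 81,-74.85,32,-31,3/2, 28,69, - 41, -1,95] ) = [ - 81 ,-74.85,  -  41,  -  31, - 1, - 1,3/2,  4, 28, 32 , 69,95] 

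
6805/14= 486 + 1/14 = 486.07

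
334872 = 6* 55812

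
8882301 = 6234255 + 2648046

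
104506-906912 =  - 802406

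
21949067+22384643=44333710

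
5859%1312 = 611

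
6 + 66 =72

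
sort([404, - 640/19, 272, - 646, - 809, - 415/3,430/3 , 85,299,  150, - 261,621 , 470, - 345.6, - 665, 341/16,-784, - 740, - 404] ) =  [ - 809, - 784,  -  740, - 665, - 646 , - 404, - 345.6 , - 261 , - 415/3, - 640/19, 341/16,  85,  430/3,150, 272,299, 404,470, 621]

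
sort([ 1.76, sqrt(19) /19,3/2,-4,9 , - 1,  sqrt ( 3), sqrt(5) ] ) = [ -4, - 1,  sqrt( 19 ) /19,3/2,sqrt(3), 1.76,sqrt(5), 9 ]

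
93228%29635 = 4323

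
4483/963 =4483/963 =4.66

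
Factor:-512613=-3^2*56957^1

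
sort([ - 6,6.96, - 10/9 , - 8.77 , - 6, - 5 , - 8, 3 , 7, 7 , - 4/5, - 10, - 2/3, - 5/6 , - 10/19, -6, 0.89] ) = [ - 10,-8.77,-8, - 6,-6,- 6, - 5, - 10/9 , - 5/6, - 4/5,-2/3 , - 10/19,0.89, 3, 6.96,  7  ,  7 ]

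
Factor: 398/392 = 2^( -2 )*7^(-2 )*199^1 = 199/196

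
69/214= 69/214=0.32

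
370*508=187960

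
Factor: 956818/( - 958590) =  - 3^( - 2)*5^(-1)*127^1*3767^1 * 10651^( - 1) = - 478409/479295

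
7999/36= 222+7/36 = 222.19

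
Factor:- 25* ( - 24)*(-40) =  - 2^6 *3^1 * 5^3  =  - 24000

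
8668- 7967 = 701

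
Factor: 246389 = 11^1 * 13^1*1723^1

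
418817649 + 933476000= 1352293649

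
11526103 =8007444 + 3518659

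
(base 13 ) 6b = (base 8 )131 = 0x59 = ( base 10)89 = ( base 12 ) 75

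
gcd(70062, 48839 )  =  1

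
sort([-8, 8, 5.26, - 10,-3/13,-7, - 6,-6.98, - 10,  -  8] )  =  [ - 10, - 10,- 8 , - 8,-7, - 6.98, -6, - 3/13,5.26, 8]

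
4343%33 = 20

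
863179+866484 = 1729663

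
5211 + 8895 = 14106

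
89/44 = 89/44=2.02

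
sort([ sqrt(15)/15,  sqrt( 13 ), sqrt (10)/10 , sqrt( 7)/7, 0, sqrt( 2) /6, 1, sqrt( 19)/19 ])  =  [ 0,  sqrt( 19)/19, sqrt( 2 ) /6, sqrt( 15)/15, sqrt( 10 ) /10, sqrt( 7)/7,1,  sqrt(13)]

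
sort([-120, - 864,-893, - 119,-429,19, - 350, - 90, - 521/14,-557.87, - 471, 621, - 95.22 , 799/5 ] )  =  [ - 893, - 864, - 557.87, - 471,- 429, - 350, - 120, - 119,-95.22, - 90,  -  521/14,19,  799/5,  621 ]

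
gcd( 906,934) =2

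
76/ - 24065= - 1 + 23989/24065 = - 0.00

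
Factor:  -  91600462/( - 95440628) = 45800231/47720314 = 2^(-1)*47^1*97^( - 1) * 245981^(- 1)*974473^1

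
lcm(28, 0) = 0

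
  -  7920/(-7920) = 1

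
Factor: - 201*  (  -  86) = 2^1* 3^1*43^1*67^1 = 17286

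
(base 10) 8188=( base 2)1111111111100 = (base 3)102020021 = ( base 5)230223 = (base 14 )2dac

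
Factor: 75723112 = 2^3*1871^1*5059^1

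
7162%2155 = 697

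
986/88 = 493/44 = 11.20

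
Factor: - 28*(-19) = 532 = 2^2*7^1*19^1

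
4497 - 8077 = -3580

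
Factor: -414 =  - 2^1*3^2*  23^1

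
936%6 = 0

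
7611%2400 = 411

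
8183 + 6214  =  14397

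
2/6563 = 2/6563=0.00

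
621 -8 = 613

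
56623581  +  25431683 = 82055264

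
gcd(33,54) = 3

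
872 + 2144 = 3016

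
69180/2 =34590=34590.00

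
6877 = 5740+1137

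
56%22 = 12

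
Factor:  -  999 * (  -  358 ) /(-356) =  - 2^(-1 ) *3^3*37^1 *89^(-1)*179^1 = -178821/178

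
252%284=252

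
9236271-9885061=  - 648790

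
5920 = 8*740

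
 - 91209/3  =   - 30403 = - 30403.00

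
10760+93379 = 104139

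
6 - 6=0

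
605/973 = 605/973   =  0.62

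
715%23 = 2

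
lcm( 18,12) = 36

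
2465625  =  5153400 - 2687775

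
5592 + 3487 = 9079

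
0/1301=0 = 0.00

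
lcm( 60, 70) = 420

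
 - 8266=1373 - 9639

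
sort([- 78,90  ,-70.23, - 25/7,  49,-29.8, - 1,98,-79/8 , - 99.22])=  [ - 99.22,-78, - 70.23, - 29.8, - 79/8, - 25/7, - 1,49,90, 98]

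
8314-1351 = 6963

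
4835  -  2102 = 2733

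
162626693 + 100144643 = 262771336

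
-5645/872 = - 5645/872  =  - 6.47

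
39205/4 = 39205/4 = 9801.25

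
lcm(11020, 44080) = 44080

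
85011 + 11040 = 96051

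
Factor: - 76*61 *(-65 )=301340 = 2^2*5^1*13^1*19^1*61^1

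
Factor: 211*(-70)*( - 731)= 10796870 = 2^1*5^1 * 7^1*17^1*43^1*211^1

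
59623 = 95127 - 35504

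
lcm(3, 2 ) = 6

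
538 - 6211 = - 5673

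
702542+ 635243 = 1337785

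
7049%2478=2093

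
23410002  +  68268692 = 91678694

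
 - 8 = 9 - 17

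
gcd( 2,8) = 2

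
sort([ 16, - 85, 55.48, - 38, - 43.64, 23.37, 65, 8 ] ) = [- 85,  -  43.64, - 38, 8,16,23.37, 55.48, 65]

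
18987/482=39 + 189/482 = 39.39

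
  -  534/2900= -267/1450 = -0.18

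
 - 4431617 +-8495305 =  -12926922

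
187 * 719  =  134453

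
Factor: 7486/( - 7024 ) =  - 2^( - 3 )*19^1*197^1 * 439^(-1) = - 3743/3512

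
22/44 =1/2 = 0.50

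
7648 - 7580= 68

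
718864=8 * 89858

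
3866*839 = 3243574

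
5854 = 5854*1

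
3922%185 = 37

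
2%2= 0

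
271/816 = 271/816 = 0.33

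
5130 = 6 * 855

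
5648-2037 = 3611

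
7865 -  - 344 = 8209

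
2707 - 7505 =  - 4798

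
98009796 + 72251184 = 170260980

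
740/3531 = 740/3531 = 0.21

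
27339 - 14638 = 12701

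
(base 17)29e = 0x2E9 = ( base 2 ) 1011101001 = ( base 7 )2113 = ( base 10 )745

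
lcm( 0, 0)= 0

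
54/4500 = 3/250=0.01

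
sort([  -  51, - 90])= [ - 90, - 51 ]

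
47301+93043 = 140344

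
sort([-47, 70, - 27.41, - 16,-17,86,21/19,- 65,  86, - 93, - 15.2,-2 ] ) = [-93, - 65,  -  47,-27.41, - 17 , -16, - 15.2,  -  2, 21/19, 70, 86,  86] 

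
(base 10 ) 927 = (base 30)10R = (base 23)1H7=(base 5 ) 12202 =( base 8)1637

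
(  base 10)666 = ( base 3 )220200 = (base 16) 29A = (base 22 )186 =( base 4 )22122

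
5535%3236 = 2299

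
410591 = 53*7747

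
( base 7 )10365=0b101000100011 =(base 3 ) 10120010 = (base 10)2595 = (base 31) 2lm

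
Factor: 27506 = 2^1*17^1*809^1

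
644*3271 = 2106524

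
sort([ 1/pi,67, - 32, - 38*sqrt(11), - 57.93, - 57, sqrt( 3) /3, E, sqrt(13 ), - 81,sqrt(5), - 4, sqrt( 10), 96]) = [ - 38*sqrt(11), - 81, - 57.93, - 57,-32, - 4,  1/pi,sqrt(3) /3, sqrt (5), E,sqrt(10),sqrt (13 ),67,  96 ] 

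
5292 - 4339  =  953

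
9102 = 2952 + 6150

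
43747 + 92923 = 136670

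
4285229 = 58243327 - 53958098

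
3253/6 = 542+1/6 = 542.17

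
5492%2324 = 844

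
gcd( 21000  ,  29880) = 120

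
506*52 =26312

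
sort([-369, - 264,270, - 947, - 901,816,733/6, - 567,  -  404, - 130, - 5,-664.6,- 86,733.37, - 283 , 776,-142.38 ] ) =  [-947, - 901, - 664.6,-567, - 404,  -  369, - 283, - 264, - 142.38, - 130, - 86,-5,733/6,  270, 733.37,776,816 ] 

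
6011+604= 6615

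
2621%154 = 3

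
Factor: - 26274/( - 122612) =3/14 = 2^( - 1)*3^1*7^( - 1)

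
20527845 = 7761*2645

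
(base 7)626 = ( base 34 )98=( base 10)314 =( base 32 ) 9q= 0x13a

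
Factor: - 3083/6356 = -2^( -2)*7^ (-1)*227^ (-1)*3083^1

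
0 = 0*95407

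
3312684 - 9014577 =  - 5701893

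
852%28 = 12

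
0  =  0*1789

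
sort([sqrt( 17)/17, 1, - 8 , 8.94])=[ - 8, sqrt(17)/17, 1, 8.94] 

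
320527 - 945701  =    -  625174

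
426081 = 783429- 357348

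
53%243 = 53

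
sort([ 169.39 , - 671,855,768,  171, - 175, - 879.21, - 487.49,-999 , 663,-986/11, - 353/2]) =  [ - 999, - 879.21,- 671,  -  487.49, - 353/2, - 175, - 986/11,169.39, 171,663,768,855] 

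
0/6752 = 0 =0.00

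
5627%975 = 752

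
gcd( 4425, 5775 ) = 75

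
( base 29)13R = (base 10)955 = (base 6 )4231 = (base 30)11P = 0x3bb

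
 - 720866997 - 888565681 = - 1609432678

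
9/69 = 3/23 = 0.13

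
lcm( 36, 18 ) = 36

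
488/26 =18 + 10/13  =  18.77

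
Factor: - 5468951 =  - 17^1*389^1 *827^1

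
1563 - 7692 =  - 6129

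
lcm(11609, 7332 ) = 139308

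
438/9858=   73/1643 = 0.04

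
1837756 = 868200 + 969556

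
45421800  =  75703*600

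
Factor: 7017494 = 2^1*11^1*37^2*233^1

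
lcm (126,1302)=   3906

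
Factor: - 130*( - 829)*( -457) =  - 2^1*5^1*13^1*457^1*829^1 = - 49250890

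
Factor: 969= 3^1*17^1*19^1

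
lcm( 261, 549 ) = 15921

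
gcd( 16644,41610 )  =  8322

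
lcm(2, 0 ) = 0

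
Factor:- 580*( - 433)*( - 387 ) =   -  2^2*3^2*5^1*29^1*43^1*433^1= - 97191180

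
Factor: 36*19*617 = 422028 = 2^2 * 3^2*19^1 *617^1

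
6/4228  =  3/2114 = 0.00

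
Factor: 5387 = 5387^1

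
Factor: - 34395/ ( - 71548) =2^ ( - 2)*3^1 * 5^1*31^(-1)*577^( - 1 ) * 2293^1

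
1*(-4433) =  - 4433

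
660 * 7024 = 4635840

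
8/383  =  8/383  =  0.02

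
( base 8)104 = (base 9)75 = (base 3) 2112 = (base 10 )68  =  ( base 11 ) 62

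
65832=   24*2743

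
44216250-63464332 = -19248082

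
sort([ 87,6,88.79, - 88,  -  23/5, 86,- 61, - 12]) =[-88, - 61, - 12,  -  23/5, 6, 86,87,88.79]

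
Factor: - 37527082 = - 2^1 * 157^1*119513^1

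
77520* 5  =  387600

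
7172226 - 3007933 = 4164293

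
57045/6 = 19015/2 = 9507.50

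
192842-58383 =134459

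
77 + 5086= 5163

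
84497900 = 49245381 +35252519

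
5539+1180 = 6719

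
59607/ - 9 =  - 6623/1 = -6623.00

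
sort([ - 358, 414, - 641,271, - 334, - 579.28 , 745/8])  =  [ - 641, -579.28, - 358, - 334,745/8, 271,414 ]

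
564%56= 4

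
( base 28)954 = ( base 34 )67Q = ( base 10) 7200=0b1110000100000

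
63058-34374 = 28684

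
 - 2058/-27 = 686/9=76.22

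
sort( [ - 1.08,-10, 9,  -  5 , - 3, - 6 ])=[ - 10,-6,- 5, - 3, - 1.08, 9]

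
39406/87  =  39406/87 = 452.94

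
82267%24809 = 7840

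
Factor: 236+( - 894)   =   - 658 = - 2^1*7^1*47^1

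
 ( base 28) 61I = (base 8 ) 11216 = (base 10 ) 4750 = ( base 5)123000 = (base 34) 43o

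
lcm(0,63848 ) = 0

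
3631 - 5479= - 1848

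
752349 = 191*3939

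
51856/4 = 12964 = 12964.00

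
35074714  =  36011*974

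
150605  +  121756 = 272361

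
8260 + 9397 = 17657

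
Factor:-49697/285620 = -2^( - 2 ) * 5^( - 1)*14281^( - 1 ) * 49697^1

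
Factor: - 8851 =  - 53^1*167^1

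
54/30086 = 27/15043 = 0.00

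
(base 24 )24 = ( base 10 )52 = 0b110100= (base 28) 1o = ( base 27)1p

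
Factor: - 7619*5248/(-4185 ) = 39984512/4185 = 2^7 * 3^( - 3)*5^(  -  1 )*19^1 *31^( - 1)*41^1*401^1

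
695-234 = 461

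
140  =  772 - 632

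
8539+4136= 12675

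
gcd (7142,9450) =2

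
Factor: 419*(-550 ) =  -230450  =  - 2^1*5^2* 11^1*419^1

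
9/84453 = 3/28151 = 0.00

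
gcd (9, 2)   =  1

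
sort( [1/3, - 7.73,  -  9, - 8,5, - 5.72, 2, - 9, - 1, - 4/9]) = [ - 9, - 9, - 8 , - 7.73, - 5.72, - 1, - 4/9, 1/3,2, 5 ]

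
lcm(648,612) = 11016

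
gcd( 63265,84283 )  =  1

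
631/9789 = 631/9789  =  0.06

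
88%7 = 4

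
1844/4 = 461  =  461.00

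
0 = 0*6428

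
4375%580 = 315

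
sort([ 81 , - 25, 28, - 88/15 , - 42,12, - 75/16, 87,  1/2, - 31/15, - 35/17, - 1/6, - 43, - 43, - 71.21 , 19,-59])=[-71.21, - 59, - 43, - 43,  -  42, - 25, - 88/15, - 75/16,-31/15, - 35/17,-1/6, 1/2, 12,19,28, 81 , 87 ] 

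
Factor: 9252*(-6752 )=-62469504 = - 2^7 * 3^2*211^1*257^1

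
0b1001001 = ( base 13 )58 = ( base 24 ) 31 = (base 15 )4d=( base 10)73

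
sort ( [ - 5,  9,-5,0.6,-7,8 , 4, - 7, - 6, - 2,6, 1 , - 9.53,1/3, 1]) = [ - 9.53,  -  7, - 7, - 6,-5, - 5, - 2,1/3, 0.6 , 1, 1, 4,6,  8, 9]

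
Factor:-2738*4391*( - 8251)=2^1*37^3*223^1*4391^1 = 99198126058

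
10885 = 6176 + 4709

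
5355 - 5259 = 96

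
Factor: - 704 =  - 2^6*11^1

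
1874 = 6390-4516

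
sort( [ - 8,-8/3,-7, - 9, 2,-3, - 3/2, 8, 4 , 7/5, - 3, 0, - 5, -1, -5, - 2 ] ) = [-9, - 8, - 7, - 5,  -  5, - 3, - 3, - 8/3,  -  2, - 3/2, - 1 , 0, 7/5,  2,  4 , 8 ] 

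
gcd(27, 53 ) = 1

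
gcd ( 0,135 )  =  135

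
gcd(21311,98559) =1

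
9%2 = 1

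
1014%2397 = 1014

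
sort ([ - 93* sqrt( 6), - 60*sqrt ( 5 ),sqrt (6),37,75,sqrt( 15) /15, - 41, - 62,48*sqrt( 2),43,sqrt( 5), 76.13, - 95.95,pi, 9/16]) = [ - 93 * sqrt( 6), - 60*  sqrt( 5), - 95.95, - 62, - 41, sqrt( 15) /15,9/16, sqrt( 5),sqrt( 6),pi,37,  43,48*sqrt (2), 75,76.13] 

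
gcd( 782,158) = 2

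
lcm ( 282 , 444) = 20868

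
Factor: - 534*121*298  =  -19254972 = - 2^2*3^1*11^2*89^1*149^1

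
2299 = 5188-2889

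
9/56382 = 3/18794 =0.00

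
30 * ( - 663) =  - 19890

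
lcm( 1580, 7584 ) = 37920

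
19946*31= 618326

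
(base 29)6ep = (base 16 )1565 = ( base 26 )82H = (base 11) 412a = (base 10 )5477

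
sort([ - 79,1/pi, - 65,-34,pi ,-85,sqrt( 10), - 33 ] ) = [ - 85, - 79, - 65, - 34, - 33,  1/pi, pi, sqrt( 10 ) ]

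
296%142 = 12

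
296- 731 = -435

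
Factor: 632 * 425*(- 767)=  - 206016200 = - 2^3*5^2*13^1*17^1*  59^1*79^1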